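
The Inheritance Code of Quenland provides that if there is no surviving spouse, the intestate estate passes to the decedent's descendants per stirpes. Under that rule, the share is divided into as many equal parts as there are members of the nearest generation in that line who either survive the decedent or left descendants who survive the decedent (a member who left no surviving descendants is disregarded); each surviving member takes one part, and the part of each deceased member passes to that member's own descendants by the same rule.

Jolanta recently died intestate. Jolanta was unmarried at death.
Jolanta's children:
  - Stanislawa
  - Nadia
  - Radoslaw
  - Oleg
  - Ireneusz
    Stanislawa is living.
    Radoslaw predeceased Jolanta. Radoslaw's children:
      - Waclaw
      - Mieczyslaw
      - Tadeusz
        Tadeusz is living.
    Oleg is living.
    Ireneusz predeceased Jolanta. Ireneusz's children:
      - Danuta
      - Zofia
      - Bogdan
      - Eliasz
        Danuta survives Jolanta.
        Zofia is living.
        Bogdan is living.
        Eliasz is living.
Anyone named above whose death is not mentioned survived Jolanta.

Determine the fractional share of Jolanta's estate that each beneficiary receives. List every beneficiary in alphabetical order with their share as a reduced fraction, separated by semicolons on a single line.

There is no surviving spouse, so the entire estate passes to Jolanta's descendants per stirpes.
The estate is divided into 5 equal shares of 1/5 among Stanislawa, Nadia, Radoslaw, Oleg, Ireneusz.
Stanislawa is living and takes 1/5.
Nadia is living and takes 1/5.
Radoslaw predeceased; the 1/5 allotted to Radoslaw's branch passes to Radoslaw's issue by representation.
The 1/5 is divided into 3 equal shares of 1/15 among Waclaw, Mieczyslaw, Tadeusz.
Waclaw is living and takes 1/15.
Mieczyslaw is living and takes 1/15.
Tadeusz is living and takes 1/15.
Oleg is living and takes 1/5.
Ireneusz predeceased; the 1/5 allotted to Ireneusz's branch passes to Ireneusz's issue by representation.
The 1/5 is divided into 4 equal shares of 1/20 among Danuta, Zofia, Bogdan, Eliasz.
Danuta is living and takes 1/20.
Zofia is living and takes 1/20.
Bogdan is living and takes 1/20.
Eliasz is living and takes 1/20.

Bogdan 1/20; Danuta 1/20; Eliasz 1/20; Mieczyslaw 1/15; Nadia 1/5; Oleg 1/5; Stanislawa 1/5; Tadeusz 1/15; Waclaw 1/15; Zofia 1/20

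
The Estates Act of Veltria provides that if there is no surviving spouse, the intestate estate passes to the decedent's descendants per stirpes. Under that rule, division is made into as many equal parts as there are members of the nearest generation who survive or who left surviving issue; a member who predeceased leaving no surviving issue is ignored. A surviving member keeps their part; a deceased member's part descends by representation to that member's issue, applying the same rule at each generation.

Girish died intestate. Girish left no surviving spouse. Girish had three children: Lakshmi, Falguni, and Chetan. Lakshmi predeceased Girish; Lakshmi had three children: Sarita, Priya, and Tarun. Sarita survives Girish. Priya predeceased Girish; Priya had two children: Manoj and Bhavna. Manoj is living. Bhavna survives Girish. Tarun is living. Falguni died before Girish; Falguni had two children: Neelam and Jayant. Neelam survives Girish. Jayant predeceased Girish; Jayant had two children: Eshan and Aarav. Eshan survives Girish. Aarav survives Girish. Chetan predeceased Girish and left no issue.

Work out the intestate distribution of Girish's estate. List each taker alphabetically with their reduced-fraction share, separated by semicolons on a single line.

There is no surviving spouse, so the entire estate passes to Girish's descendants per stirpes.
Chetan left no surviving issue, so that branch lapses and is disregarded.
The estate is divided into 2 equal shares of 1/2 among Lakshmi, Falguni.
Lakshmi predeceased; the 1/2 allotted to Lakshmi's branch passes to Lakshmi's issue by representation.
The 1/2 is divided into 3 equal shares of 1/6 among Sarita, Priya, Tarun.
Sarita is living and takes 1/6.
Priya predeceased; the 1/6 allotted to Priya's branch passes to Priya's issue by representation.
The 1/6 is divided into 2 equal shares of 1/12 among Manoj, Bhavna.
Manoj is living and takes 1/12.
Bhavna is living and takes 1/12.
Tarun is living and takes 1/6.
Falguni predeceased; the 1/2 allotted to Falguni's branch passes to Falguni's issue by representation.
The 1/2 is divided into 2 equal shares of 1/4 among Neelam, Jayant.
Neelam is living and takes 1/4.
Jayant predeceased; the 1/4 allotted to Jayant's branch passes to Jayant's issue by representation.
The 1/4 is divided into 2 equal shares of 1/8 among Eshan, Aarav.
Eshan is living and takes 1/8.
Aarav is living and takes 1/8.

Aarav 1/8; Bhavna 1/12; Eshan 1/8; Manoj 1/12; Neelam 1/4; Sarita 1/6; Tarun 1/6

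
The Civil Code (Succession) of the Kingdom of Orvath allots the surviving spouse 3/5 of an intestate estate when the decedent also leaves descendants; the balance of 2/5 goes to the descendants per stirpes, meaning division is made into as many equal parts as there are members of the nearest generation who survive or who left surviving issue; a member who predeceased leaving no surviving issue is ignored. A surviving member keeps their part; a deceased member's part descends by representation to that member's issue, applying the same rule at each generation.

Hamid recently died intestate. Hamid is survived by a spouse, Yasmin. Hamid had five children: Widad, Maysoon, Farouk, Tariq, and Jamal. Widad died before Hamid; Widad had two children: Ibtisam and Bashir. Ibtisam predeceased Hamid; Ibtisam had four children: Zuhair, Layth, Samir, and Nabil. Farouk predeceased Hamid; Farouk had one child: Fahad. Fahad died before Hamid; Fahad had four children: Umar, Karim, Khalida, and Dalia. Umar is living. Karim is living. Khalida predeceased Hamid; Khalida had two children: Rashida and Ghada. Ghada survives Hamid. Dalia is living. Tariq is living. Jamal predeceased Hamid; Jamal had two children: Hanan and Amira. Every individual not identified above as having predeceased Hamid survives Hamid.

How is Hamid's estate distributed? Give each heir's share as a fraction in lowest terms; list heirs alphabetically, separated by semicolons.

Amira 1/25; Bashir 1/25; Dalia 1/50; Ghada 1/100; Hanan 1/25; Karim 1/50; Layth 1/100; Maysoon 2/25; Nabil 1/100; Rashida 1/100; Samir 1/100; Tariq 2/25; Umar 1/50; Yasmin 3/5; Zuhair 1/100

Yasmin, as surviving spouse, takes 3/5.
The remaining 2/5 passes to Hamid's descendants per stirpes.
The 2/5 is divided into 5 equal shares of 2/25 among Widad, Maysoon, Farouk, Tariq, Jamal.
Widad predeceased; the 2/25 allotted to Widad's branch passes to Widad's issue by representation.
The 2/25 is divided into 2 equal shares of 1/25 among Ibtisam, Bashir.
Ibtisam predeceased; the 1/25 allotted to Ibtisam's branch passes to Ibtisam's issue by representation.
The 1/25 is divided into 4 equal shares of 1/100 among Zuhair, Layth, Samir, Nabil.
Zuhair is living and takes 1/100.
Layth is living and takes 1/100.
Samir is living and takes 1/100.
Nabil is living and takes 1/100.
Bashir is living and takes 1/25.
Maysoon is living and takes 2/25.
Farouk predeceased; the 2/25 allotted to Farouk's branch passes to Farouk's issue by representation.
Fahad's line is the sole branch at this level, so the full 2/25 passes to Fahad's issue by representation.
The 2/25 is divided into 4 equal shares of 1/50 among Umar, Karim, Khalida, Dalia.
Umar is living and takes 1/50.
Karim is living and takes 1/50.
Khalida predeceased; the 1/50 allotted to Khalida's branch passes to Khalida's issue by representation.
The 1/50 is divided into 2 equal shares of 1/100 among Rashida, Ghada.
Rashida is living and takes 1/100.
Ghada is living and takes 1/100.
Dalia is living and takes 1/50.
Tariq is living and takes 2/25.
Jamal predeceased; the 2/25 allotted to Jamal's branch passes to Jamal's issue by representation.
The 2/25 is divided into 2 equal shares of 1/25 among Hanan, Amira.
Hanan is living and takes 1/25.
Amira is living and takes 1/25.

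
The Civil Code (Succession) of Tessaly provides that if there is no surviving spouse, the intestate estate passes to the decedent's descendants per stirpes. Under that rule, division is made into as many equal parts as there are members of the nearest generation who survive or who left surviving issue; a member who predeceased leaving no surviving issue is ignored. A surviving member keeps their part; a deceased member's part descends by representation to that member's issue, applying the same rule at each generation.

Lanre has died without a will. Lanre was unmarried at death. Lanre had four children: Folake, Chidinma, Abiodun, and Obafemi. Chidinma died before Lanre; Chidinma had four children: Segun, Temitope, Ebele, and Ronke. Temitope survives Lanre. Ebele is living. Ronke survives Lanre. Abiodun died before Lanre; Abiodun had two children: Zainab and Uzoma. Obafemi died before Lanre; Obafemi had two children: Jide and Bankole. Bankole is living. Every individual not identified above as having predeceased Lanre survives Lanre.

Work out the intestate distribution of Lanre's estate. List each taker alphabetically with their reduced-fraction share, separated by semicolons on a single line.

There is no surviving spouse, so the entire estate passes to Lanre's descendants per stirpes.
The estate is divided into 4 equal shares of 1/4 among Folake, Chidinma, Abiodun, Obafemi.
Folake is living and takes 1/4.
Chidinma predeceased; the 1/4 allotted to Chidinma's branch passes to Chidinma's issue by representation.
The 1/4 is divided into 4 equal shares of 1/16 among Segun, Temitope, Ebele, Ronke.
Segun is living and takes 1/16.
Temitope is living and takes 1/16.
Ebele is living and takes 1/16.
Ronke is living and takes 1/16.
Abiodun predeceased; the 1/4 allotted to Abiodun's branch passes to Abiodun's issue by representation.
The 1/4 is divided into 2 equal shares of 1/8 among Zainab, Uzoma.
Zainab is living and takes 1/8.
Uzoma is living and takes 1/8.
Obafemi predeceased; the 1/4 allotted to Obafemi's branch passes to Obafemi's issue by representation.
The 1/4 is divided into 2 equal shares of 1/8 among Jide, Bankole.
Jide is living and takes 1/8.
Bankole is living and takes 1/8.

Bankole 1/8; Ebele 1/16; Folake 1/4; Jide 1/8; Ronke 1/16; Segun 1/16; Temitope 1/16; Uzoma 1/8; Zainab 1/8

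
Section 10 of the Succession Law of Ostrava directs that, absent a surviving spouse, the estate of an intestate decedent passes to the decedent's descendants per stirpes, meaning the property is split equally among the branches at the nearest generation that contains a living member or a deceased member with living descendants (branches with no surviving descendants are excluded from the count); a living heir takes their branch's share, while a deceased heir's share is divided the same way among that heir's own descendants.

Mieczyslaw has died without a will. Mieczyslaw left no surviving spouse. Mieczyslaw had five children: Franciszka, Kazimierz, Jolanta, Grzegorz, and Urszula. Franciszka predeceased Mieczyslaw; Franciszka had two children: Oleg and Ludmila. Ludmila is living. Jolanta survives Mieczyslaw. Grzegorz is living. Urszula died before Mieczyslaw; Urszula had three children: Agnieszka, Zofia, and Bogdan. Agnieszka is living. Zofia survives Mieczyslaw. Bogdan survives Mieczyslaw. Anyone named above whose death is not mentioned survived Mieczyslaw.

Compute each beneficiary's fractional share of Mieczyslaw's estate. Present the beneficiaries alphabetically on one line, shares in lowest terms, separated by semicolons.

There is no surviving spouse, so the entire estate passes to Mieczyslaw's descendants per stirpes.
The estate is divided into 5 equal shares of 1/5 among Franciszka, Kazimierz, Jolanta, Grzegorz, Urszula.
Franciszka predeceased; the 1/5 allotted to Franciszka's branch passes to Franciszka's issue by representation.
The 1/5 is divided into 2 equal shares of 1/10 among Oleg, Ludmila.
Oleg is living and takes 1/10.
Ludmila is living and takes 1/10.
Kazimierz is living and takes 1/5.
Jolanta is living and takes 1/5.
Grzegorz is living and takes 1/5.
Urszula predeceased; the 1/5 allotted to Urszula's branch passes to Urszula's issue by representation.
The 1/5 is divided into 3 equal shares of 1/15 among Agnieszka, Zofia, Bogdan.
Agnieszka is living and takes 1/15.
Zofia is living and takes 1/15.
Bogdan is living and takes 1/15.

Agnieszka 1/15; Bogdan 1/15; Grzegorz 1/5; Jolanta 1/5; Kazimierz 1/5; Ludmila 1/10; Oleg 1/10; Zofia 1/15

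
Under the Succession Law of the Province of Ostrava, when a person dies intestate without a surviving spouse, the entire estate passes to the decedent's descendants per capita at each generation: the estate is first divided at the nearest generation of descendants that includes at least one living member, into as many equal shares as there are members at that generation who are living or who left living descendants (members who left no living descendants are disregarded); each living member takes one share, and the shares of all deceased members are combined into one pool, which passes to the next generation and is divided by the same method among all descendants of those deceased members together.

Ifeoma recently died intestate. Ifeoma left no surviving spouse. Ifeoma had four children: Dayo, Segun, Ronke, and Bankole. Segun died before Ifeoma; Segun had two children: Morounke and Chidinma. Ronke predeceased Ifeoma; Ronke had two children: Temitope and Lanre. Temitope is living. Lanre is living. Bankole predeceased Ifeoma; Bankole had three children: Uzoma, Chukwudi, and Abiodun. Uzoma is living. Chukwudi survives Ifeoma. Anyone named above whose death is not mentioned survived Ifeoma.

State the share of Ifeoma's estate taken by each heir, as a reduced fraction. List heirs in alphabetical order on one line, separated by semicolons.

There is no surviving spouse, so the entire estate passes to Ifeoma's descendants per capita at each generation.
At generation 1 (Dayo, Segun, Ronke, Bankole) there are 4 shares of (1)/4 = 1/4 each.
Living: Dayo — each takes 1/4.
Deceased: Segun, Ronke, and Bankole. Their combined 3/4 is pooled and carried to generation 2.
At generation 2 (Morounke, Chidinma, Temitope, Lanre, Uzoma, Chukwudi, Abiodun) there are 7 shares of (3/4)/7 = 3/28 each.
Living: Morounke, Chidinma, Temitope, Lanre, Uzoma, Chukwudi, and Abiodun — each takes 3/28.

Abiodun 3/28; Chidinma 3/28; Chukwudi 3/28; Dayo 1/4; Lanre 3/28; Morounke 3/28; Temitope 3/28; Uzoma 3/28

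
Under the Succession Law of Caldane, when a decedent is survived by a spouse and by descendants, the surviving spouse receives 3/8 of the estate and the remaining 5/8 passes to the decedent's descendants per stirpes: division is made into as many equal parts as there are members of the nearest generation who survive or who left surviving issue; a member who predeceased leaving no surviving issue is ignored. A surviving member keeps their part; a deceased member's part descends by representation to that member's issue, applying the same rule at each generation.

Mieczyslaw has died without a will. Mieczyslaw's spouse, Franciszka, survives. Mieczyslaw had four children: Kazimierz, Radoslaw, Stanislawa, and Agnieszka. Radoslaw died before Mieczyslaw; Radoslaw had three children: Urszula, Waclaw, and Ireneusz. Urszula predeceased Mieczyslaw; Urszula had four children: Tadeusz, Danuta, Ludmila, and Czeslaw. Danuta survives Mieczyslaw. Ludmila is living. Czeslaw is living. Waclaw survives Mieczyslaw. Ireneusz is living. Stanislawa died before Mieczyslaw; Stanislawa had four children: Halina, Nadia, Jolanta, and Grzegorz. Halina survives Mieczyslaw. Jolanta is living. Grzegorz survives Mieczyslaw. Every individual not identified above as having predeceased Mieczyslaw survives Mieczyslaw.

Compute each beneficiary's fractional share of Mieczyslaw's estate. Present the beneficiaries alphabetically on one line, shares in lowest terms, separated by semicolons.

Franciszka, as surviving spouse, takes 3/8.
The remaining 5/8 passes to Mieczyslaw's descendants per stirpes.
The 5/8 is divided into 4 equal shares of 5/32 among Kazimierz, Radoslaw, Stanislawa, Agnieszka.
Kazimierz is living and takes 5/32.
Radoslaw predeceased; the 5/32 allotted to Radoslaw's branch passes to Radoslaw's issue by representation.
The 5/32 is divided into 3 equal shares of 5/96 among Urszula, Waclaw, Ireneusz.
Urszula predeceased; the 5/96 allotted to Urszula's branch passes to Urszula's issue by representation.
The 5/96 is divided into 4 equal shares of 5/384 among Tadeusz, Danuta, Ludmila, Czeslaw.
Tadeusz is living and takes 5/384.
Danuta is living and takes 5/384.
Ludmila is living and takes 5/384.
Czeslaw is living and takes 5/384.
Waclaw is living and takes 5/96.
Ireneusz is living and takes 5/96.
Stanislawa predeceased; the 5/32 allotted to Stanislawa's branch passes to Stanislawa's issue by representation.
The 5/32 is divided into 4 equal shares of 5/128 among Halina, Nadia, Jolanta, Grzegorz.
Halina is living and takes 5/128.
Nadia is living and takes 5/128.
Jolanta is living and takes 5/128.
Grzegorz is living and takes 5/128.
Agnieszka is living and takes 5/32.

Agnieszka 5/32; Czeslaw 5/384; Danuta 5/384; Franciszka 3/8; Grzegorz 5/128; Halina 5/128; Ireneusz 5/96; Jolanta 5/128; Kazimierz 5/32; Ludmila 5/384; Nadia 5/128; Tadeusz 5/384; Waclaw 5/96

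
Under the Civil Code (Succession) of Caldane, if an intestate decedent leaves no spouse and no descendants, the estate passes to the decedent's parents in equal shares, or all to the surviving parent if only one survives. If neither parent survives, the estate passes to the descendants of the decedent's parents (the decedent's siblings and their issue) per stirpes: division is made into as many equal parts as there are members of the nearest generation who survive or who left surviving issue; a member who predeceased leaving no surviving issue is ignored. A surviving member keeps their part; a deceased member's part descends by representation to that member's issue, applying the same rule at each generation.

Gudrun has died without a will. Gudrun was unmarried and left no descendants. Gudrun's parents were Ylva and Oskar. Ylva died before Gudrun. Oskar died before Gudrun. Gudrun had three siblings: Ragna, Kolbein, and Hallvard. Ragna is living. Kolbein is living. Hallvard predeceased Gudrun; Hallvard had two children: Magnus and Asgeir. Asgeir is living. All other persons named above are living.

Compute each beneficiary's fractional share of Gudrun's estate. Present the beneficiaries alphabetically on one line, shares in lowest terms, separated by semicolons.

Asgeir 1/6; Kolbein 1/3; Magnus 1/6; Ragna 1/3

Neither parent survives and there are no descendants, so the estate passes to Gudrun's siblings and their issue per stirpes.
The estate is divided into 3 equal shares of 1/3 among Ragna, Kolbein, Hallvard.
Ragna is living and takes 1/3.
Kolbein is living and takes 1/3.
Hallvard predeceased; the 1/3 allotted to Hallvard's branch passes to Hallvard's issue by representation.
The 1/3 is divided into 2 equal shares of 1/6 among Magnus, Asgeir.
Magnus is living and takes 1/6.
Asgeir is living and takes 1/6.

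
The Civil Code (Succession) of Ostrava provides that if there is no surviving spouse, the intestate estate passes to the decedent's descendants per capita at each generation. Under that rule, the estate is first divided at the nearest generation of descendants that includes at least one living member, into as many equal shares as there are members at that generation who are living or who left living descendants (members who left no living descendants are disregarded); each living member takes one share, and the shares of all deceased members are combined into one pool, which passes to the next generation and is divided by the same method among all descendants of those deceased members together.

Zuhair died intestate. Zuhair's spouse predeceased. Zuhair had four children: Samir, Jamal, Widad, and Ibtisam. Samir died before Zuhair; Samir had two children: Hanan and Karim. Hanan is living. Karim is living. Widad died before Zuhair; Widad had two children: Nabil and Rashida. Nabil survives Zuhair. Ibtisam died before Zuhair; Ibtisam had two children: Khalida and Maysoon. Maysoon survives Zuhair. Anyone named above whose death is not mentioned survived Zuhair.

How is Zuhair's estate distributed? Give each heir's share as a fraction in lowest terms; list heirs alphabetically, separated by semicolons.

There is no surviving spouse, so the entire estate passes to Zuhair's descendants per capita at each generation.
At generation 1 (Samir, Jamal, Widad, Ibtisam) there are 4 shares of (1)/4 = 1/4 each.
Living: Jamal — each takes 1/4.
Deceased: Samir, Widad, and Ibtisam. Their combined 3/4 is pooled and carried to generation 2.
At generation 2 (Hanan, Karim, Nabil, Rashida, Khalida, Maysoon) there are 6 shares of (3/4)/6 = 1/8 each.
Living: Hanan, Karim, Nabil, Rashida, Khalida, and Maysoon — each takes 1/8.

Hanan 1/8; Jamal 1/4; Karim 1/8; Khalida 1/8; Maysoon 1/8; Nabil 1/8; Rashida 1/8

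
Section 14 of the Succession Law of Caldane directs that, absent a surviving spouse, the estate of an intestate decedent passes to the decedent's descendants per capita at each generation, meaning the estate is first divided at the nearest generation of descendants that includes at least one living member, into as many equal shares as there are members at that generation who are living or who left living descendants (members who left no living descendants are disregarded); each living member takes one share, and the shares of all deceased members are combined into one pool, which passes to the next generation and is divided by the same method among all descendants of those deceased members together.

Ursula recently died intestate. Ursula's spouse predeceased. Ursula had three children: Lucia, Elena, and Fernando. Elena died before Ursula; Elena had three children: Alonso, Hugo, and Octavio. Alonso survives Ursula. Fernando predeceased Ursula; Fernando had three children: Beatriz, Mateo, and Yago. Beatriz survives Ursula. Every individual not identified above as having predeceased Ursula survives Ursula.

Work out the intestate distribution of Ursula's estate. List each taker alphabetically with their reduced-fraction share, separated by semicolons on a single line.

There is no surviving spouse, so the entire estate passes to Ursula's descendants per capita at each generation.
At generation 1 (Lucia, Elena, Fernando) there are 3 shares of (1)/3 = 1/3 each.
Living: Lucia — each takes 1/3.
Deceased: Elena and Fernando. Their combined 2/3 is pooled and carried to generation 2.
At generation 2 (Alonso, Hugo, Octavio, Beatriz, Mateo, Yago) there are 6 shares of (2/3)/6 = 1/9 each.
Living: Alonso, Hugo, Octavio, Beatriz, Mateo, and Yago — each takes 1/9.

Alonso 1/9; Beatriz 1/9; Hugo 1/9; Lucia 1/3; Mateo 1/9; Octavio 1/9; Yago 1/9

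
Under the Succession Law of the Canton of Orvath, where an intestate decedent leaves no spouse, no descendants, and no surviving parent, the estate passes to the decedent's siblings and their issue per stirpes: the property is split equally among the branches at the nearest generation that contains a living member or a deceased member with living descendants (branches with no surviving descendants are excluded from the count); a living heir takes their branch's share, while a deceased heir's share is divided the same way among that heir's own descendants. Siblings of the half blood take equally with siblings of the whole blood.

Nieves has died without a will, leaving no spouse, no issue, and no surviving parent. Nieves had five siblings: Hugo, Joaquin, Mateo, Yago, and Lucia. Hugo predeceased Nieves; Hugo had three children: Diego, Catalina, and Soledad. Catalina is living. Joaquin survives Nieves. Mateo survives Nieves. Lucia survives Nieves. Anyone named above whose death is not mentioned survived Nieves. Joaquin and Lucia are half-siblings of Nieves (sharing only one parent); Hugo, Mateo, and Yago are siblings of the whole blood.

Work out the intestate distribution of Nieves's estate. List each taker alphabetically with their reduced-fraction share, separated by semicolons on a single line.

No spouse, descendants, or parent survives, so the estate passes to Nieves's siblings per stirpes.
Half-blood and whole-blood siblings take equally under the stated rule.
The estate is divided into 5 equal shares of 1/5 among Hugo, Joaquin, Mateo, Yago, Lucia.
Hugo predeceased; the 1/5 allotted to Hugo's branch passes to Hugo's issue by representation.
The 1/5 is divided into 3 equal shares of 1/15 among Diego, Catalina, Soledad.
Diego is living and takes 1/15.
Catalina is living and takes 1/15.
Soledad is living and takes 1/15.
Joaquin is living and takes 1/5.
Mateo is living and takes 1/5.
Yago is living and takes 1/5.
Lucia is living and takes 1/5.

Catalina 1/15; Diego 1/15; Joaquin 1/5; Lucia 1/5; Mateo 1/5; Soledad 1/15; Yago 1/5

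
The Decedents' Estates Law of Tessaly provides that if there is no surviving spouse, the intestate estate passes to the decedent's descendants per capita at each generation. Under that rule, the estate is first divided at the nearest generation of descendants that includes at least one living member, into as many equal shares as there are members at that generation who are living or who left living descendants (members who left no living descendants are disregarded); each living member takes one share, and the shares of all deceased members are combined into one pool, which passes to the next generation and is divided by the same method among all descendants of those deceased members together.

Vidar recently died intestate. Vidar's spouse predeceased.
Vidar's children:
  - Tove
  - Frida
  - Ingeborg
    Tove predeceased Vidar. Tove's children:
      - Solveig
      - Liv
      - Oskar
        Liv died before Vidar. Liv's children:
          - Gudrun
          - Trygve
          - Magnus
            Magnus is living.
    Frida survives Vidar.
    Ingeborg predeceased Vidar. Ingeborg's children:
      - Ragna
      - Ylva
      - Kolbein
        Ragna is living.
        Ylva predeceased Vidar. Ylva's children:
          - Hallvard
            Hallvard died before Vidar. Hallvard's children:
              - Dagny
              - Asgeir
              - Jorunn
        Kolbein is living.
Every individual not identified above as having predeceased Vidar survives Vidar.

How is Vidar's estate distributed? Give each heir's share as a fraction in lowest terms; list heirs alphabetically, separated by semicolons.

Asgeir 1/54; Dagny 1/54; Frida 1/3; Gudrun 1/18; Jorunn 1/54; Kolbein 1/9; Magnus 1/18; Oskar 1/9; Ragna 1/9; Solveig 1/9; Trygve 1/18

There is no surviving spouse, so the entire estate passes to Vidar's descendants per capita at each generation.
At generation 1 (Tove, Frida, Ingeborg) there are 3 shares of (1)/3 = 1/3 each.
Living: Frida — each takes 1/3.
Deceased: Tove and Ingeborg. Their combined 2/3 is pooled and carried to generation 2.
At generation 2 (Solveig, Liv, Oskar, Ragna, Ylva, Kolbein) there are 6 shares of (2/3)/6 = 1/9 each.
Living: Solveig, Oskar, Ragna, and Kolbein — each takes 1/9.
Deceased: Liv and Ylva. Their combined 2/9 is pooled and carried to generation 3.
At generation 3 (Gudrun, Trygve, Magnus, Hallvard) there are 4 shares of (2/9)/4 = 1/18 each.
Living: Gudrun, Trygve, and Magnus — each takes 1/18.
Deceased: Hallvard. That 1/18 share is carried to generation 4.
At generation 4 (Dagny, Asgeir, Jorunn) there are 3 shares of (1/18)/3 = 1/54 each.
Living: Dagny, Asgeir, and Jorunn — each takes 1/54.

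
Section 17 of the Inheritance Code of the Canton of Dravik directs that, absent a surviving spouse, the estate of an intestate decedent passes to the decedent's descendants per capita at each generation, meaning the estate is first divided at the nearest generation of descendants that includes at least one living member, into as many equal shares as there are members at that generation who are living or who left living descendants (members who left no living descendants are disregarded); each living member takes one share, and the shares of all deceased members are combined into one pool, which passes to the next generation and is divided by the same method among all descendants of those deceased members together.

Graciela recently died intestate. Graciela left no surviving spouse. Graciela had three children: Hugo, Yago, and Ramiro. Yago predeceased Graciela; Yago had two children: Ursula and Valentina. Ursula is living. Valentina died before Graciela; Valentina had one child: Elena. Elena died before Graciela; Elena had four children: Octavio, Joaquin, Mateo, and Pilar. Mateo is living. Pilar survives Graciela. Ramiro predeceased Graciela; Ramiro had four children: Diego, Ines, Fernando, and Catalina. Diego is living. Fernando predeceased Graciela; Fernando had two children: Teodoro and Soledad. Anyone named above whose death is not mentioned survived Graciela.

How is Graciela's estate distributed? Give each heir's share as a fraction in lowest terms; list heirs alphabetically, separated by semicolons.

There is no surviving spouse, so the entire estate passes to Graciela's descendants per capita at each generation.
At generation 1 (Hugo, Yago, Ramiro) there are 3 shares of (1)/3 = 1/3 each.
Living: Hugo — each takes 1/3.
Deceased: Yago and Ramiro. Their combined 2/3 is pooled and carried to generation 2.
At generation 2 (Ursula, Valentina, Diego, Ines, Fernando, Catalina) there are 6 shares of (2/3)/6 = 1/9 each.
Living: Ursula, Diego, Ines, and Catalina — each takes 1/9.
Deceased: Valentina and Fernando. Their combined 2/9 is pooled and carried to generation 3.
At generation 3 (Elena, Teodoro, Soledad) there are 3 shares of (2/9)/3 = 2/27 each.
Living: Teodoro and Soledad — each takes 2/27.
Deceased: Elena. That 2/27 share is carried to generation 4.
At generation 4 (Octavio, Joaquin, Mateo, Pilar) there are 4 shares of (2/27)/4 = 1/54 each.
Living: Octavio, Joaquin, Mateo, and Pilar — each takes 1/54.

Catalina 1/9; Diego 1/9; Hugo 1/3; Ines 1/9; Joaquin 1/54; Mateo 1/54; Octavio 1/54; Pilar 1/54; Soledad 2/27; Teodoro 2/27; Ursula 1/9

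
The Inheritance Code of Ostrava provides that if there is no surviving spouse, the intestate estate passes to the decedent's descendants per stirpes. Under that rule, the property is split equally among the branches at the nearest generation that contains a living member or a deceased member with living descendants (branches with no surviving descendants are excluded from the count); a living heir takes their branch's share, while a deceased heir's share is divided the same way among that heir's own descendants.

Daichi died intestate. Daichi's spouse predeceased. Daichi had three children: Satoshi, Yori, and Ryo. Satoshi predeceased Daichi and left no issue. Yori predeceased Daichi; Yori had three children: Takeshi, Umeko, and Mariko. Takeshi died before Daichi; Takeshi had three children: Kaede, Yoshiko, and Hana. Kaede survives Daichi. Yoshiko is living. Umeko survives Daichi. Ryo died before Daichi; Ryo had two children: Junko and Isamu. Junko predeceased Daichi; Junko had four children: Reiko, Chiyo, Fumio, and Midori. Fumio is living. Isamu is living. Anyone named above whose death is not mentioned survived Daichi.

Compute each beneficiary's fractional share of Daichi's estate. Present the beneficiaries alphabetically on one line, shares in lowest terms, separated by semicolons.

There is no surviving spouse, so the entire estate passes to Daichi's descendants per stirpes.
Satoshi left no surviving issue, so that branch lapses and is disregarded.
The estate is divided into 2 equal shares of 1/2 among Yori, Ryo.
Yori predeceased; the 1/2 allotted to Yori's branch passes to Yori's issue by representation.
The 1/2 is divided into 3 equal shares of 1/6 among Takeshi, Umeko, Mariko.
Takeshi predeceased; the 1/6 allotted to Takeshi's branch passes to Takeshi's issue by representation.
The 1/6 is divided into 3 equal shares of 1/18 among Kaede, Yoshiko, Hana.
Kaede is living and takes 1/18.
Yoshiko is living and takes 1/18.
Hana is living and takes 1/18.
Umeko is living and takes 1/6.
Mariko is living and takes 1/6.
Ryo predeceased; the 1/2 allotted to Ryo's branch passes to Ryo's issue by representation.
The 1/2 is divided into 2 equal shares of 1/4 among Junko, Isamu.
Junko predeceased; the 1/4 allotted to Junko's branch passes to Junko's issue by representation.
The 1/4 is divided into 4 equal shares of 1/16 among Reiko, Chiyo, Fumio, Midori.
Reiko is living and takes 1/16.
Chiyo is living and takes 1/16.
Fumio is living and takes 1/16.
Midori is living and takes 1/16.
Isamu is living and takes 1/4.

Chiyo 1/16; Fumio 1/16; Hana 1/18; Isamu 1/4; Kaede 1/18; Mariko 1/6; Midori 1/16; Reiko 1/16; Umeko 1/6; Yoshiko 1/18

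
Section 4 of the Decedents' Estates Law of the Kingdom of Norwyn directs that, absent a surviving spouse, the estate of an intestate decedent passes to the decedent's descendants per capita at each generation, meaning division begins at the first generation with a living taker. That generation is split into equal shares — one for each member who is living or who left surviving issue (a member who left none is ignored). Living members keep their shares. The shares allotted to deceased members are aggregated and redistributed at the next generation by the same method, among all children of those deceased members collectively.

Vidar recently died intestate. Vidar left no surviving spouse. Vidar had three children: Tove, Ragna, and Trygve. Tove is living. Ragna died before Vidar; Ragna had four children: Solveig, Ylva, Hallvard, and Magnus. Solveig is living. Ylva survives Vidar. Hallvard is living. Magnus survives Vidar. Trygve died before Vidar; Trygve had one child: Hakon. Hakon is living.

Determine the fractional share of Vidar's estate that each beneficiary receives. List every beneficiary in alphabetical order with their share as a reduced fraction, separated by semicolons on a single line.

There is no surviving spouse, so the entire estate passes to Vidar's descendants per capita at each generation.
At generation 1 (Tove, Ragna, Trygve) there are 3 shares of (1)/3 = 1/3 each.
Living: Tove — each takes 1/3.
Deceased: Ragna and Trygve. Their combined 2/3 is pooled and carried to generation 2.
At generation 2 (Solveig, Ylva, Hallvard, Magnus, Hakon) there are 5 shares of (2/3)/5 = 2/15 each.
Living: Solveig, Ylva, Hallvard, Magnus, and Hakon — each takes 2/15.

Hakon 2/15; Hallvard 2/15; Magnus 2/15; Solveig 2/15; Tove 1/3; Ylva 2/15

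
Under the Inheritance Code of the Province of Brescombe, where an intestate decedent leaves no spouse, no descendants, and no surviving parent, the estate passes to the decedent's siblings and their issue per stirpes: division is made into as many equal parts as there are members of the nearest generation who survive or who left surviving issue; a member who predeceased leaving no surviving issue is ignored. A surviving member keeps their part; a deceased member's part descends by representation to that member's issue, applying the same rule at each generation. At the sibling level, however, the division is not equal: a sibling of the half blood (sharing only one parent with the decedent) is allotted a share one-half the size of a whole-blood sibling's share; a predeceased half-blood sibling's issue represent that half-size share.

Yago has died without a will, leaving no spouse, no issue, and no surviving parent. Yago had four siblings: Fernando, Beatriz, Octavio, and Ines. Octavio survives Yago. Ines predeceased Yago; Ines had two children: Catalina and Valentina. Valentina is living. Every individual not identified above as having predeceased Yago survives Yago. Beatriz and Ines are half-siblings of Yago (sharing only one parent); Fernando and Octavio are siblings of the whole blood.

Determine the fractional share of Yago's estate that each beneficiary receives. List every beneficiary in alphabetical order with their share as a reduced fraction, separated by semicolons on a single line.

Beatriz 1/6; Catalina 1/12; Fernando 1/3; Octavio 1/3; Valentina 1/12

No spouse, descendants, or parent survives, so the estate passes to Yago's siblings per stirpes.
Half-blood siblings count for one-half the weight of whole-blood siblings at the initial division.
Dividing 1 in proportion to weights (total weight 3): Fernando (weight 1) → 1/3; Beatriz (weight 1/2) → 1/6; Octavio (weight 1) → 1/3; Ines (weight 1/2) → 1/6.
Fernando is living and takes 1/3.
Beatriz is living and takes 1/6.
Octavio is living and takes 1/3.
Ines predeceased; the 1/6 allotted to Ines's branch passes to Ines's issue by representation.
The 1/6 is divided into 2 equal shares of 1/12 among Catalina, Valentina.
Catalina is living and takes 1/12.
Valentina is living and takes 1/12.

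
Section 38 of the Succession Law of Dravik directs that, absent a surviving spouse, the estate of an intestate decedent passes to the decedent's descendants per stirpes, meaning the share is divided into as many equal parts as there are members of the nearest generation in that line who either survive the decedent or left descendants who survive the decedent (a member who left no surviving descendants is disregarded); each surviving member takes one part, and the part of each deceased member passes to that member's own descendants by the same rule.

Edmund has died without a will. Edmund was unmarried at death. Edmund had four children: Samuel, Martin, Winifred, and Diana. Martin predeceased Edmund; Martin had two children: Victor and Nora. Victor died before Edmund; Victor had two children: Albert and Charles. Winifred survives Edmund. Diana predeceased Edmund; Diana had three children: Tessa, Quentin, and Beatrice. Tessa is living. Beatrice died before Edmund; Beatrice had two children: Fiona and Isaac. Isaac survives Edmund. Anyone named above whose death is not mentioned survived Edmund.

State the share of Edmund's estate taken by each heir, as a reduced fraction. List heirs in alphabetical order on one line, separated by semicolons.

There is no surviving spouse, so the entire estate passes to Edmund's descendants per stirpes.
The estate is divided into 4 equal shares of 1/4 among Samuel, Martin, Winifred, Diana.
Samuel is living and takes 1/4.
Martin predeceased; the 1/4 allotted to Martin's branch passes to Martin's issue by representation.
The 1/4 is divided into 2 equal shares of 1/8 among Victor, Nora.
Victor predeceased; the 1/8 allotted to Victor's branch passes to Victor's issue by representation.
The 1/8 is divided into 2 equal shares of 1/16 among Albert, Charles.
Albert is living and takes 1/16.
Charles is living and takes 1/16.
Nora is living and takes 1/8.
Winifred is living and takes 1/4.
Diana predeceased; the 1/4 allotted to Diana's branch passes to Diana's issue by representation.
The 1/4 is divided into 3 equal shares of 1/12 among Tessa, Quentin, Beatrice.
Tessa is living and takes 1/12.
Quentin is living and takes 1/12.
Beatrice predeceased; the 1/12 allotted to Beatrice's branch passes to Beatrice's issue by representation.
The 1/12 is divided into 2 equal shares of 1/24 among Fiona, Isaac.
Fiona is living and takes 1/24.
Isaac is living and takes 1/24.

Albert 1/16; Charles 1/16; Fiona 1/24; Isaac 1/24; Nora 1/8; Quentin 1/12; Samuel 1/4; Tessa 1/12; Winifred 1/4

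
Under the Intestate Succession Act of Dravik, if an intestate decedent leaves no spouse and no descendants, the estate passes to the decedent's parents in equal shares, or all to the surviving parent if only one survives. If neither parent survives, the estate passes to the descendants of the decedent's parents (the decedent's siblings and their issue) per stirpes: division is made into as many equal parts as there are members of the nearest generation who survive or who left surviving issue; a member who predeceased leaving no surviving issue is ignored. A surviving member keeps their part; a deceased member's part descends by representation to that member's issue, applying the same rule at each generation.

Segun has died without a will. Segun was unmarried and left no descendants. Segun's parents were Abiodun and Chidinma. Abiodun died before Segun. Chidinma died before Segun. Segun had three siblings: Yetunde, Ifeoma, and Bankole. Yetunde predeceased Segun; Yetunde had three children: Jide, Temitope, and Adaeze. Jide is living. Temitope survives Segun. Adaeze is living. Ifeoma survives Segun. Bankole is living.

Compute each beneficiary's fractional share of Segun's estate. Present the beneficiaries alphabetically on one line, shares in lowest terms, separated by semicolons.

Neither parent survives and there are no descendants, so the estate passes to Segun's siblings and their issue per stirpes.
The estate is divided into 3 equal shares of 1/3 among Yetunde, Ifeoma, Bankole.
Yetunde predeceased; the 1/3 allotted to Yetunde's branch passes to Yetunde's issue by representation.
The 1/3 is divided into 3 equal shares of 1/9 among Jide, Temitope, Adaeze.
Jide is living and takes 1/9.
Temitope is living and takes 1/9.
Adaeze is living and takes 1/9.
Ifeoma is living and takes 1/3.
Bankole is living and takes 1/3.

Adaeze 1/9; Bankole 1/3; Ifeoma 1/3; Jide 1/9; Temitope 1/9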